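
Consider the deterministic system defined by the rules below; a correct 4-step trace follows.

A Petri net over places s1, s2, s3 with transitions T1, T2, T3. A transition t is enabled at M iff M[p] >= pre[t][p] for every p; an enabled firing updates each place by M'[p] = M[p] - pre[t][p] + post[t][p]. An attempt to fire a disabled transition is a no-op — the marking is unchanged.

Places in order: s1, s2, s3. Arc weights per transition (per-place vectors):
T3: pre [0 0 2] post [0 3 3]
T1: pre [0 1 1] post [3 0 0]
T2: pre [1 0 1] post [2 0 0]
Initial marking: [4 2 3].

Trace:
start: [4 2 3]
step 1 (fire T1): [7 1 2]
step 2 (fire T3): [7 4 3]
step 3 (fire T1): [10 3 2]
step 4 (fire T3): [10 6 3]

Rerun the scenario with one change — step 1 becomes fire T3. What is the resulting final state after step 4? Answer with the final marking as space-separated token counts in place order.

7 10 5

(re-executing from step 1 with the substitution; state before step 1: [4 2 3])
step 1 (fire T3): [4 5 4]
step 2 (fire T3): [4 8 5]
step 3 (fire T1): [7 7 4]
step 4 (fire T3): [7 10 5]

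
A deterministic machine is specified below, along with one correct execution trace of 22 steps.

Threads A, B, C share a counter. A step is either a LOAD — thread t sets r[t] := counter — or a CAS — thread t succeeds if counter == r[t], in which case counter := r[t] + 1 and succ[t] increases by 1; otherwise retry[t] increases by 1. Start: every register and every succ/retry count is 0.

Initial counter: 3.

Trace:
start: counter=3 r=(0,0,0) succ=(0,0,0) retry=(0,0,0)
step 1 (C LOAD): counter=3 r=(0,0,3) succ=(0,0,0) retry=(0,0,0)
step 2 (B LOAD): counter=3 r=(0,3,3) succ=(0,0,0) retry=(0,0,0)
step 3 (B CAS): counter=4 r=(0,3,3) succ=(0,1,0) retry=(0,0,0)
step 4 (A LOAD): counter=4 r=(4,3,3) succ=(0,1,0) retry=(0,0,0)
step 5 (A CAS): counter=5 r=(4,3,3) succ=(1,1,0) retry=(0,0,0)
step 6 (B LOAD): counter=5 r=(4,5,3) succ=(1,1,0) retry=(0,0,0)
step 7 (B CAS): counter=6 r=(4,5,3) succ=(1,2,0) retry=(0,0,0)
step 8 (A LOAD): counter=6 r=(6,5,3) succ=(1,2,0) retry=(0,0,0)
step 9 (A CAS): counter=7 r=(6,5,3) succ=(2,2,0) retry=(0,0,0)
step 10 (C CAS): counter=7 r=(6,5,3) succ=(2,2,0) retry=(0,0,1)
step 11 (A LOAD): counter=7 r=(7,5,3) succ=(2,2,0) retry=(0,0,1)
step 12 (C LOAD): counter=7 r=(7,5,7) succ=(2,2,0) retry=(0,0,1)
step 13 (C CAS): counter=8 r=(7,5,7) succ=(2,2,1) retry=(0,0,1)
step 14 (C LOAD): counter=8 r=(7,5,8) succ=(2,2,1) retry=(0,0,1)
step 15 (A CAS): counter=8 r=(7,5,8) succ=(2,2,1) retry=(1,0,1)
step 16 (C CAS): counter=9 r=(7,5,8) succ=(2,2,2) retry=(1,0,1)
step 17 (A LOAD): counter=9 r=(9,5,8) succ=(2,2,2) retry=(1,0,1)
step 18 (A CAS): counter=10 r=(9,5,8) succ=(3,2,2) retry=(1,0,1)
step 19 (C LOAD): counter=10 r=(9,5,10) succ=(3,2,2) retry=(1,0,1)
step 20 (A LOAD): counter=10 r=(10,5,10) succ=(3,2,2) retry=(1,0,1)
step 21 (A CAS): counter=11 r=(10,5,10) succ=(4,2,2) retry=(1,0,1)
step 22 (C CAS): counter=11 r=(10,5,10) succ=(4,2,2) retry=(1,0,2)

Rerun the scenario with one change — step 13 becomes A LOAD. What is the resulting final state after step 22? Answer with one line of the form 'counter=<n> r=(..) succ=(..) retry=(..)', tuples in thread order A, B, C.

counter=10 r=(9,5,9) succ=(5,2,0) retry=(0,0,3)

(re-executing from step 13 with the substitution; state before step 13: counter=7 r=(7,5,7) succ=(2,2,0) retry=(0,0,1))
step 13 (A LOAD): counter=7 r=(7,5,7) succ=(2,2,0) retry=(0,0,1)
step 14 (C LOAD): counter=7 r=(7,5,7) succ=(2,2,0) retry=(0,0,1)
step 15 (A CAS): counter=8 r=(7,5,7) succ=(3,2,0) retry=(0,0,1)
step 16 (C CAS): counter=8 r=(7,5,7) succ=(3,2,0) retry=(0,0,2)
step 17 (A LOAD): counter=8 r=(8,5,7) succ=(3,2,0) retry=(0,0,2)
step 18 (A CAS): counter=9 r=(8,5,7) succ=(4,2,0) retry=(0,0,2)
step 19 (C LOAD): counter=9 r=(8,5,9) succ=(4,2,0) retry=(0,0,2)
step 20 (A LOAD): counter=9 r=(9,5,9) succ=(4,2,0) retry=(0,0,2)
step 21 (A CAS): counter=10 r=(9,5,9) succ=(5,2,0) retry=(0,0,2)
step 22 (C CAS): counter=10 r=(9,5,9) succ=(5,2,0) retry=(0,0,3)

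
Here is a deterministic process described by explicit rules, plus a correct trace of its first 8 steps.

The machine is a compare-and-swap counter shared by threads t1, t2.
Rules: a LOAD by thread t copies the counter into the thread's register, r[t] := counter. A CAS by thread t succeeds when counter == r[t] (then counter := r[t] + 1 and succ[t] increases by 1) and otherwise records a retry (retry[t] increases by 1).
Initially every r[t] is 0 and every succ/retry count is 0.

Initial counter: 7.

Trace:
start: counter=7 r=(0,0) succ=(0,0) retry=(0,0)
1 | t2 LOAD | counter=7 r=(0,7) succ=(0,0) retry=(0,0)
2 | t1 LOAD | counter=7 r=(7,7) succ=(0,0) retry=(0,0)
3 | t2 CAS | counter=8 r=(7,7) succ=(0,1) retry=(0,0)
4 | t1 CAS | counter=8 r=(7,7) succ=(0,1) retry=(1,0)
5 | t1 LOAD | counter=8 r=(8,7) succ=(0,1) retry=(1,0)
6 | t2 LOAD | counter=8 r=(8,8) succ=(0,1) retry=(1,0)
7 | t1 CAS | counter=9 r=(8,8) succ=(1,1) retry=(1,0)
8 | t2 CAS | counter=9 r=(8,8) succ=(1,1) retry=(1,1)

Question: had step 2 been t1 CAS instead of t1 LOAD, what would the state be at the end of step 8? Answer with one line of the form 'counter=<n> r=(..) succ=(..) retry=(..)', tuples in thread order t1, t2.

(re-executing from step 2 with the substitution; state before step 2: counter=7 r=(0,7) succ=(0,0) retry=(0,0))
2 | t1 CAS | counter=7 r=(0,7) succ=(0,0) retry=(1,0)
3 | t2 CAS | counter=8 r=(0,7) succ=(0,1) retry=(1,0)
4 | t1 CAS | counter=8 r=(0,7) succ=(0,1) retry=(2,0)
5 | t1 LOAD | counter=8 r=(8,7) succ=(0,1) retry=(2,0)
6 | t2 LOAD | counter=8 r=(8,8) succ=(0,1) retry=(2,0)
7 | t1 CAS | counter=9 r=(8,8) succ=(1,1) retry=(2,0)
8 | t2 CAS | counter=9 r=(8,8) succ=(1,1) retry=(2,1)

counter=9 r=(8,8) succ=(1,1) retry=(2,1)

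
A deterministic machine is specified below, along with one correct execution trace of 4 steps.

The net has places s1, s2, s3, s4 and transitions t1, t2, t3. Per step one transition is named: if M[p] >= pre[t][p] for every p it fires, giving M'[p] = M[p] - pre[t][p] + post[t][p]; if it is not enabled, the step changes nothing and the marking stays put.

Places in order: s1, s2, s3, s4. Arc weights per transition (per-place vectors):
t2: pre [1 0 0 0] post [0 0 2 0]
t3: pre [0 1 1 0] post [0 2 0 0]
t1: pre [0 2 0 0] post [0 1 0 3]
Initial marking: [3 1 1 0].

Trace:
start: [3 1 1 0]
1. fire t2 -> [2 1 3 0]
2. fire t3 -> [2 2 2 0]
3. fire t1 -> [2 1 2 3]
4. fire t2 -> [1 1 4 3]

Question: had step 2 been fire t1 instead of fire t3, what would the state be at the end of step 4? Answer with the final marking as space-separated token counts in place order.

(re-executing from step 2 with the substitution; state before step 2: [2 1 3 0])
2. fire t1 -> [2 1 3 0]
3. fire t1 -> [2 1 3 0]
4. fire t2 -> [1 1 5 0]

1 1 5 0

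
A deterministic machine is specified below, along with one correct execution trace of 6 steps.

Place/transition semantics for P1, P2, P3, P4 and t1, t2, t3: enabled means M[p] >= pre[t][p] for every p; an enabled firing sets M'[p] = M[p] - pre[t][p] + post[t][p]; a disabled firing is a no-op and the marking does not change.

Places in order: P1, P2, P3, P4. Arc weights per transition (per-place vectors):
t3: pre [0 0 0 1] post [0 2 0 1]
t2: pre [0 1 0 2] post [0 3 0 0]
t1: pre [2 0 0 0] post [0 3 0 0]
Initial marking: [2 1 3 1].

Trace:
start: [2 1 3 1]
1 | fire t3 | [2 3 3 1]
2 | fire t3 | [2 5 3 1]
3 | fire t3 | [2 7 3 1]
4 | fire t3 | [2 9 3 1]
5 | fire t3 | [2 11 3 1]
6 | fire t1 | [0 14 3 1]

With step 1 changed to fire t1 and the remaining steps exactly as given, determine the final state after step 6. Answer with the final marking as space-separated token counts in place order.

0 12 3 1

(re-executing from step 1 with the substitution; state before step 1: [2 1 3 1])
1 | fire t1 | [0 4 3 1]
2 | fire t3 | [0 6 3 1]
3 | fire t3 | [0 8 3 1]
4 | fire t3 | [0 10 3 1]
5 | fire t3 | [0 12 3 1]
6 | fire t1 | [0 12 3 1]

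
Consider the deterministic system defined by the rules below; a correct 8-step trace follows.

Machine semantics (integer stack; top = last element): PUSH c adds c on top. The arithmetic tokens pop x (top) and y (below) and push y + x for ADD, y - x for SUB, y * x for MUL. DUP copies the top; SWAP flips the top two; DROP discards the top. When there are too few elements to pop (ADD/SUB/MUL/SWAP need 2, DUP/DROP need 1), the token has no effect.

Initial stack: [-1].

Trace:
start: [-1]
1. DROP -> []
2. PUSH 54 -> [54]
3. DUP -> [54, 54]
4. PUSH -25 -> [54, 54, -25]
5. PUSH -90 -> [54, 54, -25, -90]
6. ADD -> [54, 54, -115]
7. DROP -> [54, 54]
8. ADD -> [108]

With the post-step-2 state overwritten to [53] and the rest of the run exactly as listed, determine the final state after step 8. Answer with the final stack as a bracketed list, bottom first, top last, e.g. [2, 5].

[106]

state after step 2 := [53]
3. DUP -> [53, 53]
4. PUSH -25 -> [53, 53, -25]
5. PUSH -90 -> [53, 53, -25, -90]
6. ADD -> [53, 53, -115]
7. DROP -> [53, 53]
8. ADD -> [106]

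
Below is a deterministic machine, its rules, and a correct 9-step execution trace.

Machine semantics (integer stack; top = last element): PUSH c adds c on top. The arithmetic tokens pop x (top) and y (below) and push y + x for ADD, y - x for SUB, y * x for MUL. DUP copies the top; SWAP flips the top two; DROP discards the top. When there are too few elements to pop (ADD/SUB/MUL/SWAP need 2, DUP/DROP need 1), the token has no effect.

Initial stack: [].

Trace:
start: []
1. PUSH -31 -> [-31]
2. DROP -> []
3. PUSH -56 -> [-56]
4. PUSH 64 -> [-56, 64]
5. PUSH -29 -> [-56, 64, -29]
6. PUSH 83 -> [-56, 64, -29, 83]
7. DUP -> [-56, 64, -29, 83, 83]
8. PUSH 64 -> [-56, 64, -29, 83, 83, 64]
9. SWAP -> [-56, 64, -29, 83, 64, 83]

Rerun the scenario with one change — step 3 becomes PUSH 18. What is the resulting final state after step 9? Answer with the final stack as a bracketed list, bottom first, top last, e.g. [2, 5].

(re-executing from step 3 with the substitution; state before step 3: [])
3. PUSH 18 -> [18]
4. PUSH 64 -> [18, 64]
5. PUSH -29 -> [18, 64, -29]
6. PUSH 83 -> [18, 64, -29, 83]
7. DUP -> [18, 64, -29, 83, 83]
8. PUSH 64 -> [18, 64, -29, 83, 83, 64]
9. SWAP -> [18, 64, -29, 83, 64, 83]

[18, 64, -29, 83, 64, 83]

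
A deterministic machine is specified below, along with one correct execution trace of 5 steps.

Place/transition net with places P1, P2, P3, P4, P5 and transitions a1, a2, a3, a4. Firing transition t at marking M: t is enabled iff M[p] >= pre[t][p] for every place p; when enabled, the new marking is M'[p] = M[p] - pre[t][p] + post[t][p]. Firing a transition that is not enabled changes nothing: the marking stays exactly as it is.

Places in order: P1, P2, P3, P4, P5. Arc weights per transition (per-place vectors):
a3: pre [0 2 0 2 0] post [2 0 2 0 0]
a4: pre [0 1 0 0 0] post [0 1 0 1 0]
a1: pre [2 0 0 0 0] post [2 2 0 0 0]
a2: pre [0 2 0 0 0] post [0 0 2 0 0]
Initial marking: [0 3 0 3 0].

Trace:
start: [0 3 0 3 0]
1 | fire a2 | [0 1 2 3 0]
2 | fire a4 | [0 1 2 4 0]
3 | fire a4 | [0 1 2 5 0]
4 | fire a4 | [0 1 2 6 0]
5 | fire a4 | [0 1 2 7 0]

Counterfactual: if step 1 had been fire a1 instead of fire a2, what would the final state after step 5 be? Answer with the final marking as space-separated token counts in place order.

0 3 0 7 0

(re-executing from step 1 with the substitution; state before step 1: [0 3 0 3 0])
1 | fire a1 | [0 3 0 3 0]
2 | fire a4 | [0 3 0 4 0]
3 | fire a4 | [0 3 0 5 0]
4 | fire a4 | [0 3 0 6 0]
5 | fire a4 | [0 3 0 7 0]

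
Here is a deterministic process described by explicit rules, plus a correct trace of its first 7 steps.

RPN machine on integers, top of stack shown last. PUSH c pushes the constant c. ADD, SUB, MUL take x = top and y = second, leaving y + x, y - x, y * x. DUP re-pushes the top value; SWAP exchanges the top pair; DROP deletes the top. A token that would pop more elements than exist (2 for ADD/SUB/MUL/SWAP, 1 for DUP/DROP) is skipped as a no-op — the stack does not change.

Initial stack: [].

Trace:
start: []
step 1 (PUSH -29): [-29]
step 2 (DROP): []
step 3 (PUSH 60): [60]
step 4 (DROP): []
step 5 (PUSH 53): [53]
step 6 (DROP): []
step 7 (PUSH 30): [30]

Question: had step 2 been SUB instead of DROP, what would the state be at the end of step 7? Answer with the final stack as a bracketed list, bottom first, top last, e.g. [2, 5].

(re-executing from step 2 with the substitution; state before step 2: [-29])
step 2 (SUB): [-29]
step 3 (PUSH 60): [-29, 60]
step 4 (DROP): [-29]
step 5 (PUSH 53): [-29, 53]
step 6 (DROP): [-29]
step 7 (PUSH 30): [-29, 30]

[-29, 30]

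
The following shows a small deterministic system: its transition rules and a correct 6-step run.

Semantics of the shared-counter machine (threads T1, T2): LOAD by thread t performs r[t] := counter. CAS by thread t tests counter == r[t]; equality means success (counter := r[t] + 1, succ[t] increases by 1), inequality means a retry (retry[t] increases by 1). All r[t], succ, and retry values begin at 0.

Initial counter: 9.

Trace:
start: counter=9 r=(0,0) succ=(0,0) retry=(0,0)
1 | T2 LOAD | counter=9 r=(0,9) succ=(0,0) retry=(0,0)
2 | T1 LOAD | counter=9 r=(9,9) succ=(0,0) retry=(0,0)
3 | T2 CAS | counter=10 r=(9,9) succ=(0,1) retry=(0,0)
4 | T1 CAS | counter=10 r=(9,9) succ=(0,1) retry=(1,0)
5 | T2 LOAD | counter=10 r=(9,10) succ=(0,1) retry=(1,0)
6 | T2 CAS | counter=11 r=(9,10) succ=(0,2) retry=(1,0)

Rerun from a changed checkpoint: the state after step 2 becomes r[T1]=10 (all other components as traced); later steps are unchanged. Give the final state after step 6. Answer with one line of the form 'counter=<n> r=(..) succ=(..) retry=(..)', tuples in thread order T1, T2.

counter=12 r=(10,11) succ=(1,2) retry=(0,0)

state after step 2 := counter=9 r=(10,9) succ=(0,0) retry=(0,0)
3 | T2 CAS | counter=10 r=(10,9) succ=(0,1) retry=(0,0)
4 | T1 CAS | counter=11 r=(10,9) succ=(1,1) retry=(0,0)
5 | T2 LOAD | counter=11 r=(10,11) succ=(1,1) retry=(0,0)
6 | T2 CAS | counter=12 r=(10,11) succ=(1,2) retry=(0,0)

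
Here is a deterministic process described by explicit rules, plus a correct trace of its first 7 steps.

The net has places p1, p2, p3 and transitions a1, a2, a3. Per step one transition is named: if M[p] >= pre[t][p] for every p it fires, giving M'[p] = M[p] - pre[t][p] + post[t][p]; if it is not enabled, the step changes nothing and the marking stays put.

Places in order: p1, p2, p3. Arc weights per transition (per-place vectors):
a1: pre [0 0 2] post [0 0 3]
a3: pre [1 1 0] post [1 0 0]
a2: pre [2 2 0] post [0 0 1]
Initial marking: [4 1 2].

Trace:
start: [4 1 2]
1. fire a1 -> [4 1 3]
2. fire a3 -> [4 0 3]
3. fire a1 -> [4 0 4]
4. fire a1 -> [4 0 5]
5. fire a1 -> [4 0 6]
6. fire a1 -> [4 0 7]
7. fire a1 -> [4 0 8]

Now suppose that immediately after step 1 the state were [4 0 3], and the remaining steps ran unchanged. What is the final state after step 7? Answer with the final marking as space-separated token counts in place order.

state after step 1 := [4 0 3]
2. fire a3 -> [4 0 3]
3. fire a1 -> [4 0 4]
4. fire a1 -> [4 0 5]
5. fire a1 -> [4 0 6]
6. fire a1 -> [4 0 7]
7. fire a1 -> [4 0 8]

4 0 8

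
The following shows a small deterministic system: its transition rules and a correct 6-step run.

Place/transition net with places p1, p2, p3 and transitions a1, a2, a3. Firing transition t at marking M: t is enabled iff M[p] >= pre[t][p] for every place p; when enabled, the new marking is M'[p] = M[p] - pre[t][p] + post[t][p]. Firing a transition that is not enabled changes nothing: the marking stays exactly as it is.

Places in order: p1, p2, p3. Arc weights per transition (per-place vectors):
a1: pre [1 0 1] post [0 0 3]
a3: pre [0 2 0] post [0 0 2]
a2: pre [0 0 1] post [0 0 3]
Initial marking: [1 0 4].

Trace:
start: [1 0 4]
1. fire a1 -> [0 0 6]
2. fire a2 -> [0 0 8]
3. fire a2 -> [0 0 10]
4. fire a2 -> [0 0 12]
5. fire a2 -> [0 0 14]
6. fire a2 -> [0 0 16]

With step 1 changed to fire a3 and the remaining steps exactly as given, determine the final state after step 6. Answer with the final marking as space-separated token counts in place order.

1 0 14

(re-executing from step 1 with the substitution; state before step 1: [1 0 4])
1. fire a3 -> [1 0 4]
2. fire a2 -> [1 0 6]
3. fire a2 -> [1 0 8]
4. fire a2 -> [1 0 10]
5. fire a2 -> [1 0 12]
6. fire a2 -> [1 0 14]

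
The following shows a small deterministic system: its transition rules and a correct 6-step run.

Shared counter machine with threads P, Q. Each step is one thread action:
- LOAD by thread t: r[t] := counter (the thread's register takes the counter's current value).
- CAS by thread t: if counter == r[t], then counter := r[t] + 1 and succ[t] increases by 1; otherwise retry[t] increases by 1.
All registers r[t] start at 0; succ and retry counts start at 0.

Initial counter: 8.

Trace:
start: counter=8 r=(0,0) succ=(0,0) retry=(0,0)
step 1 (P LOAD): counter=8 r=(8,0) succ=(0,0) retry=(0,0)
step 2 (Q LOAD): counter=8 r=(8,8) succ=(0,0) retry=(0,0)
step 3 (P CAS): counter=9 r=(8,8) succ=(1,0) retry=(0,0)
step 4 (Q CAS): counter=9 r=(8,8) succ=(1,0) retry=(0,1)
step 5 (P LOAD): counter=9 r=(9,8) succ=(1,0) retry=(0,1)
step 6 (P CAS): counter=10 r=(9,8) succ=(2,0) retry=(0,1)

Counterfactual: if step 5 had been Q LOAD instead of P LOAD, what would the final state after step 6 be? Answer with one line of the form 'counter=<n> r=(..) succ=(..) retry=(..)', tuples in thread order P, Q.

(re-executing from step 5 with the substitution; state before step 5: counter=9 r=(8,8) succ=(1,0) retry=(0,1))
step 5 (Q LOAD): counter=9 r=(8,9) succ=(1,0) retry=(0,1)
step 6 (P CAS): counter=9 r=(8,9) succ=(1,0) retry=(1,1)

counter=9 r=(8,9) succ=(1,0) retry=(1,1)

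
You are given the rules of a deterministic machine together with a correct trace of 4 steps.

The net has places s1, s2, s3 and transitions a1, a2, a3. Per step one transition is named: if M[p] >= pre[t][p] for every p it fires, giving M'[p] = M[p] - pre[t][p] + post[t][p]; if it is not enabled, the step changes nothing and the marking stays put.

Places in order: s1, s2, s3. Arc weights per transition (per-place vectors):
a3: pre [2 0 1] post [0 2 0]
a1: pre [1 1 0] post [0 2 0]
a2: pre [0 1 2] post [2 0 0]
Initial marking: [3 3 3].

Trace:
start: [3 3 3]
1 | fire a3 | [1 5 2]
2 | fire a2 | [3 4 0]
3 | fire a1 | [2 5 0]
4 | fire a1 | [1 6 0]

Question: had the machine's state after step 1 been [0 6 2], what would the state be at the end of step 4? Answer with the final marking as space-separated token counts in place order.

0 7 0

state after step 1 := [0 6 2]
2 | fire a2 | [2 5 0]
3 | fire a1 | [1 6 0]
4 | fire a1 | [0 7 0]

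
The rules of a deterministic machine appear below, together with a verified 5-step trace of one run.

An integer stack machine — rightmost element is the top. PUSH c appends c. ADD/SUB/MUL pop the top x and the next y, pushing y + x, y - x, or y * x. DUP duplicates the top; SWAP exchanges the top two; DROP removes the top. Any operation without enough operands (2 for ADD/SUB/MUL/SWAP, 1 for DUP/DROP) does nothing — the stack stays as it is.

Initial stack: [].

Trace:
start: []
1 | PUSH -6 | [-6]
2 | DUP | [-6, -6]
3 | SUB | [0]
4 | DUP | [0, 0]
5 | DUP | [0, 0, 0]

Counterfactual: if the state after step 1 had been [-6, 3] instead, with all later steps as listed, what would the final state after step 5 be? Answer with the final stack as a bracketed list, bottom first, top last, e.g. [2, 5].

state after step 1 := [-6, 3]
2 | DUP | [-6, 3, 3]
3 | SUB | [-6, 0]
4 | DUP | [-6, 0, 0]
5 | DUP | [-6, 0, 0, 0]

[-6, 0, 0, 0]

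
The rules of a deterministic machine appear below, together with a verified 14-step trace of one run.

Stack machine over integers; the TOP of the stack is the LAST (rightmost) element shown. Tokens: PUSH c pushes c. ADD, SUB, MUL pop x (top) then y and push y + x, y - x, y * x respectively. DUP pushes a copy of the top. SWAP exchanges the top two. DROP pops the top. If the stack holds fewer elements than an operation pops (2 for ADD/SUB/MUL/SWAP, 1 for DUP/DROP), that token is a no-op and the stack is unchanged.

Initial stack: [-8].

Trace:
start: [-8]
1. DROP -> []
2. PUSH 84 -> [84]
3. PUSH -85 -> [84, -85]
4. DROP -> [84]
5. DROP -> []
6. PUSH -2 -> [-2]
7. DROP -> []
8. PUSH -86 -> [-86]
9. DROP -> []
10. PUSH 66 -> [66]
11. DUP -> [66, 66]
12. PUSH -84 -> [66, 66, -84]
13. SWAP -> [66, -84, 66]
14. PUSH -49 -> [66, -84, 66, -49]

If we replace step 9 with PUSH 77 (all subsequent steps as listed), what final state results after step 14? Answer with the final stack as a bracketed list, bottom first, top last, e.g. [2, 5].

[-86, 77, 66, -84, 66, -49]

(re-executing from step 9 with the substitution; state before step 9: [-86])
9. PUSH 77 -> [-86, 77]
10. PUSH 66 -> [-86, 77, 66]
11. DUP -> [-86, 77, 66, 66]
12. PUSH -84 -> [-86, 77, 66, 66, -84]
13. SWAP -> [-86, 77, 66, -84, 66]
14. PUSH -49 -> [-86, 77, 66, -84, 66, -49]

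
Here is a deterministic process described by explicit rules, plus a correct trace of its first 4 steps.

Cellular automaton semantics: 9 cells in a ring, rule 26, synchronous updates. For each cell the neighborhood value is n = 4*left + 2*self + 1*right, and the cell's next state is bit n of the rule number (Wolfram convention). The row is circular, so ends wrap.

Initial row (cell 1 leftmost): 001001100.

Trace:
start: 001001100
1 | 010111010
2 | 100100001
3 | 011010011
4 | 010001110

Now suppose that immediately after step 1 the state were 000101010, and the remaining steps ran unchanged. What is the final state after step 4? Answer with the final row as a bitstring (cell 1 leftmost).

state after step 1 := 000101010
2 | 001000001
3 | 110100010
4 | 100010100

100010100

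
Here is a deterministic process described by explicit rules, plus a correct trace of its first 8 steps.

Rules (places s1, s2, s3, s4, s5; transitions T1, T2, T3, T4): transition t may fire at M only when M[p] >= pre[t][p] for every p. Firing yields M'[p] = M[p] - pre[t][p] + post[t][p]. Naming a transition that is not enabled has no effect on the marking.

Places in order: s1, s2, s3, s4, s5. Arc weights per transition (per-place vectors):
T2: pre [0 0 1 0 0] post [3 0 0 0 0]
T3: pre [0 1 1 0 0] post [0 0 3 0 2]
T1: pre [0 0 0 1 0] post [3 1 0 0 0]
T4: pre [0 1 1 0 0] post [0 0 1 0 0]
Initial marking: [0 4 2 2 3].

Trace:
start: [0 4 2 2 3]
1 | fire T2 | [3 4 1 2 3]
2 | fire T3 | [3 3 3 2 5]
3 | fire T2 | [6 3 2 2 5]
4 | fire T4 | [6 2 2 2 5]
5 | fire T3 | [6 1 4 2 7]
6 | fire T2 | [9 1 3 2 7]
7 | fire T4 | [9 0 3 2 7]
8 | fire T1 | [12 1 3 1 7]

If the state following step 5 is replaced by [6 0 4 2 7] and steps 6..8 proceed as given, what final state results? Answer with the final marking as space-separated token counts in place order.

state after step 5 := [6 0 4 2 7]
6 | fire T2 | [9 0 3 2 7]
7 | fire T4 | [9 0 3 2 7]
8 | fire T1 | [12 1 3 1 7]

12 1 3 1 7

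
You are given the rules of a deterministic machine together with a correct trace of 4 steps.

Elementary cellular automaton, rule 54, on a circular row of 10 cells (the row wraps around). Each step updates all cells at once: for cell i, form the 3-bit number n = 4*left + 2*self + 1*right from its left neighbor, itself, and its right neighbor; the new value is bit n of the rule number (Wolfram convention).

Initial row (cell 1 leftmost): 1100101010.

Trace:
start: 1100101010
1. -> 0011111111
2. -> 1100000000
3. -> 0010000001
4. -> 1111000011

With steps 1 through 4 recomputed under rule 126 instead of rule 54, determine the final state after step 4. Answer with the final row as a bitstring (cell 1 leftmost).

0000000000

(re-executing steps 1..4 under rule 126; state before step 1: 1100101010)
1. -> 1111111111
2. -> 0000000000
3. -> 0000000000
4. -> 0000000000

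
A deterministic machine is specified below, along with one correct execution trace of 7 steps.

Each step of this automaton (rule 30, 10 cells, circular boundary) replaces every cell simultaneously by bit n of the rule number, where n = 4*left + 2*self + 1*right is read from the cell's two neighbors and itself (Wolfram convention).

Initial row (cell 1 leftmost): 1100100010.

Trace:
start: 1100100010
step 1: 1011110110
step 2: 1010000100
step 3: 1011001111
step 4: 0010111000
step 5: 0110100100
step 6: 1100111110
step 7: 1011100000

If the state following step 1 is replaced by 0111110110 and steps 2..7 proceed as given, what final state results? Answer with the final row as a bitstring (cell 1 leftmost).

state after step 1 := 0111110110
step 2: 1100000101
step 3: 0010001101
step 4: 1111011001
step 5: 0000010111
step 6: 1000110100
step 7: 1101100111

1101100111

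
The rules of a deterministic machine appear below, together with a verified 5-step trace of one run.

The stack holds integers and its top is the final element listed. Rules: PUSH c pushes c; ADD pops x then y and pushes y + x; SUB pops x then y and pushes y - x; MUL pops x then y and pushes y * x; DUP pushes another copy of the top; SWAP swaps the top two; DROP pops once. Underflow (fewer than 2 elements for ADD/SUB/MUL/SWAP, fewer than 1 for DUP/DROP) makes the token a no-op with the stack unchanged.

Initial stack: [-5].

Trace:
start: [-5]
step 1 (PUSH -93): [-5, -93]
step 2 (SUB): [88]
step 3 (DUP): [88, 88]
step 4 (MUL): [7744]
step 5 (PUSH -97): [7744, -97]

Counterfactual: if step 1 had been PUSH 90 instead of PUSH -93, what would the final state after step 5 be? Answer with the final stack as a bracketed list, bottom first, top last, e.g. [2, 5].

[9025, -97]

(re-executing from step 1 with the substitution; state before step 1: [-5])
step 1 (PUSH 90): [-5, 90]
step 2 (SUB): [-95]
step 3 (DUP): [-95, -95]
step 4 (MUL): [9025]
step 5 (PUSH -97): [9025, -97]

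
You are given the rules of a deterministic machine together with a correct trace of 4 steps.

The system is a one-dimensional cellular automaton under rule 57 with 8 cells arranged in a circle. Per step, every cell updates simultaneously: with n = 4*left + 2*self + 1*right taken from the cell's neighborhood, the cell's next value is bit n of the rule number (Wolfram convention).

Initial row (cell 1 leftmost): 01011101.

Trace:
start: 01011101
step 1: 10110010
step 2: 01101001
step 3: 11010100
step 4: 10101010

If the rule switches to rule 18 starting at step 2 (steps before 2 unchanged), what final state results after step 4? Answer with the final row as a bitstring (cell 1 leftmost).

(re-executing steps 2..4 under rule 18; state before step 2: 10110010)
step 2: 00001100
step 3: 00010010
step 4: 00101101

00101101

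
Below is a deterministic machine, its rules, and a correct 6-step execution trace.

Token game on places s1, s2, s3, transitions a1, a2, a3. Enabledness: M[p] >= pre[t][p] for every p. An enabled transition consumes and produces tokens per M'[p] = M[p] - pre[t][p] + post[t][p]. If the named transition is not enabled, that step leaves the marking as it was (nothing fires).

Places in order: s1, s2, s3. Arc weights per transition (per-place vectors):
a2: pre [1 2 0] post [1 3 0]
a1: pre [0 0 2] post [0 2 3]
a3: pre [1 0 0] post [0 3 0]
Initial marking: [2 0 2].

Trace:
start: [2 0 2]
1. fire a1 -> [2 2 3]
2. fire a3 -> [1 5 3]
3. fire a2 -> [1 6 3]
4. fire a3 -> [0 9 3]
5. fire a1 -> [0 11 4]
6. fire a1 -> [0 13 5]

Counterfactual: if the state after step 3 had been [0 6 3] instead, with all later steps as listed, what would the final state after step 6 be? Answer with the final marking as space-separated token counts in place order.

0 10 5

state after step 3 := [0 6 3]
4. fire a3 -> [0 6 3]
5. fire a1 -> [0 8 4]
6. fire a1 -> [0 10 5]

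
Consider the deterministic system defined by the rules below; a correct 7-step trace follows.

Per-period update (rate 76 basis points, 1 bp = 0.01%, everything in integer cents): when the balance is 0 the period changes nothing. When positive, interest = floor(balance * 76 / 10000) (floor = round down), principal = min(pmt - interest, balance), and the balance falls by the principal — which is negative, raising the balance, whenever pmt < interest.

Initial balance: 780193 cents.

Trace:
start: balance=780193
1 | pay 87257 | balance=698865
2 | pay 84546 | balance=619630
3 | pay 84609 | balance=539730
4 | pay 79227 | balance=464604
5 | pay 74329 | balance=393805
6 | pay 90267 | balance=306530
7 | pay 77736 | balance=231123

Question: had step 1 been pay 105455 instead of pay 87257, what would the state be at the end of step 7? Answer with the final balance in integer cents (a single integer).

212080

(re-executing from step 1 with the substitution; state before step 1: balance=780193)
1 | pay 105455 | balance=680667
2 | pay 84546 | balance=601294
3 | pay 84609 | balance=521254
4 | pay 79227 | balance=445988
5 | pay 74329 | balance=375048
6 | pay 90267 | balance=287631
7 | pay 77736 | balance=212080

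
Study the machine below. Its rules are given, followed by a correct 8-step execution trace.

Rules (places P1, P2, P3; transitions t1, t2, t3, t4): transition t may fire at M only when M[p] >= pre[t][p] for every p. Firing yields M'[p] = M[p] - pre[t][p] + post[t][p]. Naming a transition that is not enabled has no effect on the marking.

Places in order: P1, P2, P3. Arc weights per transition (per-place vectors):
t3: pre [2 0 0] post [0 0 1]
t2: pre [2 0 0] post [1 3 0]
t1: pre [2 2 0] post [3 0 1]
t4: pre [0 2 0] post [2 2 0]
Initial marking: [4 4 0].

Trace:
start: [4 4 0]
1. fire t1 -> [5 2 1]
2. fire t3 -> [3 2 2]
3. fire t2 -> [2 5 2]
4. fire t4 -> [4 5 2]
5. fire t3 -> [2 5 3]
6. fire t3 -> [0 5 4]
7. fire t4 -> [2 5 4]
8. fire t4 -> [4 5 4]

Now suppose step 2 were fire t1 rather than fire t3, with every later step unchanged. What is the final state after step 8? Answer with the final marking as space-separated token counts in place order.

(re-executing from step 2 with the substitution; state before step 2: [5 2 1])
2. fire t1 -> [6 0 2]
3. fire t2 -> [5 3 2]
4. fire t4 -> [7 3 2]
5. fire t3 -> [5 3 3]
6. fire t3 -> [3 3 4]
7. fire t4 -> [5 3 4]
8. fire t4 -> [7 3 4]

7 3 4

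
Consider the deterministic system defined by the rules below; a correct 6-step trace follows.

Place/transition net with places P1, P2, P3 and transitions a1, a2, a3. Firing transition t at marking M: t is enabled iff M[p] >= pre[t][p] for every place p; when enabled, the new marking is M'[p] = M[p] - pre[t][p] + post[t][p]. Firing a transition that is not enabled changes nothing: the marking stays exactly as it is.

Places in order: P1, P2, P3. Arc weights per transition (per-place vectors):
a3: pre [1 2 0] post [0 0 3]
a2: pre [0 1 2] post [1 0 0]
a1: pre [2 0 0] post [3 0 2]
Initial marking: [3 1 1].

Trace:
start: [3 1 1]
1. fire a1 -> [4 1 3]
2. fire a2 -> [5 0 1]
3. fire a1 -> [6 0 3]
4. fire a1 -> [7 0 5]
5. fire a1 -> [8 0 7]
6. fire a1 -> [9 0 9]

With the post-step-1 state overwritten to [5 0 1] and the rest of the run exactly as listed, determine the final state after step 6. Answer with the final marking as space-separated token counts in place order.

state after step 1 := [5 0 1]
2. fire a2 -> [5 0 1]
3. fire a1 -> [6 0 3]
4. fire a1 -> [7 0 5]
5. fire a1 -> [8 0 7]
6. fire a1 -> [9 0 9]

9 0 9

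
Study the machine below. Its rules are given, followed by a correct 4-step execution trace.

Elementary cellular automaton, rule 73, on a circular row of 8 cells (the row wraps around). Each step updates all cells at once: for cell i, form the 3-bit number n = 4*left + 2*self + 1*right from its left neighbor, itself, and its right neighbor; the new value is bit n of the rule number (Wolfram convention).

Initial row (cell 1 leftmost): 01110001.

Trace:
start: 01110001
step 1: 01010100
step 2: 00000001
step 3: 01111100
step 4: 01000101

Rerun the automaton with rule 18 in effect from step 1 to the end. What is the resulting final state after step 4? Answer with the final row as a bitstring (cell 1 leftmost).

00000000

(re-executing steps 1..4 under rule 18; state before step 1: 01110001)
step 1: 00001010
step 2: 00010001
step 3: 10101010
step 4: 00000000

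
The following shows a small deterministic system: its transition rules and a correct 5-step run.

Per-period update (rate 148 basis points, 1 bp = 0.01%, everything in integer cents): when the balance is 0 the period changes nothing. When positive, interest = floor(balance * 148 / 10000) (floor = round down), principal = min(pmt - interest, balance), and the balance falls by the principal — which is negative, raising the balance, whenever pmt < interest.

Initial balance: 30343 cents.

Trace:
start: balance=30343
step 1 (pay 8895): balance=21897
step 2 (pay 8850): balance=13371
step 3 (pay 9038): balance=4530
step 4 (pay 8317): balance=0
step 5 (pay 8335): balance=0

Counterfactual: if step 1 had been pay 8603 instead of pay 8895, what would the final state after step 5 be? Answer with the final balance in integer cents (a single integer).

(re-executing from step 1 with the substitution; state before step 1: balance=30343)
step 1 (pay 8603): balance=22189
step 2 (pay 8850): balance=13667
step 3 (pay 9038): balance=4831
step 4 (pay 8317): balance=0
step 5 (pay 8335): balance=0

0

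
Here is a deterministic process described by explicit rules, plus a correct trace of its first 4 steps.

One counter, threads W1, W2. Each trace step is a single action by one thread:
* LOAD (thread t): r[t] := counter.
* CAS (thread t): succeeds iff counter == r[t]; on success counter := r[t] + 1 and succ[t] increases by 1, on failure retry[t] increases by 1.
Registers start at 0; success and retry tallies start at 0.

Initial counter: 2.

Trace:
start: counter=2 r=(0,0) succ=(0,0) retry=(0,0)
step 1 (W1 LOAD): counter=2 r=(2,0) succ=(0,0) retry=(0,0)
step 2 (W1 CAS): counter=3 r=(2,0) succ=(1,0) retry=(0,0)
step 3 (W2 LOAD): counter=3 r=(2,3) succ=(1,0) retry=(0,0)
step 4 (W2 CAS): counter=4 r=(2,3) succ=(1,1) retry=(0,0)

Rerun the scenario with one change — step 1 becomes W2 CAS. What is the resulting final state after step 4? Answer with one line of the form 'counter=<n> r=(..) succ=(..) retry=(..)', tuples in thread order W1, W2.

counter=3 r=(0,2) succ=(0,1) retry=(1,1)

(re-executing from step 1 with the substitution; state before step 1: counter=2 r=(0,0) succ=(0,0) retry=(0,0))
step 1 (W2 CAS): counter=2 r=(0,0) succ=(0,0) retry=(0,1)
step 2 (W1 CAS): counter=2 r=(0,0) succ=(0,0) retry=(1,1)
step 3 (W2 LOAD): counter=2 r=(0,2) succ=(0,0) retry=(1,1)
step 4 (W2 CAS): counter=3 r=(0,2) succ=(0,1) retry=(1,1)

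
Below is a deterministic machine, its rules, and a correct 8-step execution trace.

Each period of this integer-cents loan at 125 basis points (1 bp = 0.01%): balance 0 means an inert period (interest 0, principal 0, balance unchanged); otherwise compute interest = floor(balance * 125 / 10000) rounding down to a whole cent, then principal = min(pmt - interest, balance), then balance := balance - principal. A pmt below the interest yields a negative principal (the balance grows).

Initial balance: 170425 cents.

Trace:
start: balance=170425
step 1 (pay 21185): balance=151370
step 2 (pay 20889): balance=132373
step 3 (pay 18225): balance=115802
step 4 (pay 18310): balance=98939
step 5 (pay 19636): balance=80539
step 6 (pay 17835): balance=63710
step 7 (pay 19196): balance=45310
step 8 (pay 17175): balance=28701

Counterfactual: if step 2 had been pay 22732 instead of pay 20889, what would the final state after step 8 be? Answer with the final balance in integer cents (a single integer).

(re-executing from step 2 with the substitution; state before step 2: balance=151370)
step 2 (pay 22732): balance=130530
step 3 (pay 18225): balance=113936
step 4 (pay 18310): balance=97050
step 5 (pay 19636): balance=78627
step 6 (pay 17835): balance=61774
step 7 (pay 19196): balance=43350
step 8 (pay 17175): balance=26716

26716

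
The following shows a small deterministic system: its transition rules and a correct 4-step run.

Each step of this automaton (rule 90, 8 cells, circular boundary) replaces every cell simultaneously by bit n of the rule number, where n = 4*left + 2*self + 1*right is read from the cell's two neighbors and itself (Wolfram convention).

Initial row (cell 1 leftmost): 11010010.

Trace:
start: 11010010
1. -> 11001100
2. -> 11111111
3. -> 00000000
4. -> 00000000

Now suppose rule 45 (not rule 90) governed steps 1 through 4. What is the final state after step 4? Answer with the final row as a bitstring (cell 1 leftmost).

(re-executing steps 1..4 under rule 45; state before step 1: 11010010)
1. -> 10110011
2. -> 01100010
3. -> 01001010
4. -> 01001110

01001110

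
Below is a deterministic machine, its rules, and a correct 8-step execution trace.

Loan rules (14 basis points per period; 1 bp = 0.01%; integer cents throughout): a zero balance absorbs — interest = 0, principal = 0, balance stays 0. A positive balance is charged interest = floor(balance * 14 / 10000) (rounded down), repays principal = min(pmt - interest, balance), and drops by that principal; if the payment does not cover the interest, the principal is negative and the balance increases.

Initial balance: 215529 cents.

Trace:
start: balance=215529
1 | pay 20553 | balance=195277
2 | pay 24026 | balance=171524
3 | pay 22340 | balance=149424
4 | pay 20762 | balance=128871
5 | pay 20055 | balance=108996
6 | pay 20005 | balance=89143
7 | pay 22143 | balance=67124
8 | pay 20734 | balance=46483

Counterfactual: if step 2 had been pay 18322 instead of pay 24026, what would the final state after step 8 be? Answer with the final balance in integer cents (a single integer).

(re-executing from step 2 with the substitution; state before step 2: balance=195277)
2 | pay 18322 | balance=177228
3 | pay 22340 | balance=155136
4 | pay 20762 | balance=134591
5 | pay 20055 | balance=114724
6 | pay 20005 | balance=94879
7 | pay 22143 | balance=72868
8 | pay 20734 | balance=52236

52236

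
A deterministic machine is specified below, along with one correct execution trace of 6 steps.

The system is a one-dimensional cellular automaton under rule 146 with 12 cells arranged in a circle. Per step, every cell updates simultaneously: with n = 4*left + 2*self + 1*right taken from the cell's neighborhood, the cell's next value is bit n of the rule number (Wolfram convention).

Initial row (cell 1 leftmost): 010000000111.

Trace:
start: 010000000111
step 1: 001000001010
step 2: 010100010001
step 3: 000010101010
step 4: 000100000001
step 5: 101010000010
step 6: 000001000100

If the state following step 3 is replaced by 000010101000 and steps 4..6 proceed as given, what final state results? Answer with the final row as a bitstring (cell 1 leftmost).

010001010001

state after step 3 := 000010101000
step 4: 000100000100
step 5: 001010001010
step 6: 010001010001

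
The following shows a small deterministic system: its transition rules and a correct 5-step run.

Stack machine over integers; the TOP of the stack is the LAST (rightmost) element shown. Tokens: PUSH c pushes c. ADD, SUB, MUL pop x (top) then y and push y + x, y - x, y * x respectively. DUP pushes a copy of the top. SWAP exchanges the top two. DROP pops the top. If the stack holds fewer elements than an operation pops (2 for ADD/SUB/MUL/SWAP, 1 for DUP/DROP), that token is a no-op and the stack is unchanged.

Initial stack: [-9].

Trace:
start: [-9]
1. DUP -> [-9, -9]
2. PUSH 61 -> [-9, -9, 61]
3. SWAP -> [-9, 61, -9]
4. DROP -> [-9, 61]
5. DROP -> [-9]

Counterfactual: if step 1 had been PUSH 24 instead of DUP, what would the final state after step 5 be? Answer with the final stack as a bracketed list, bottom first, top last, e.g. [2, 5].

[-9]

(re-executing from step 1 with the substitution; state before step 1: [-9])
1. PUSH 24 -> [-9, 24]
2. PUSH 61 -> [-9, 24, 61]
3. SWAP -> [-9, 61, 24]
4. DROP -> [-9, 61]
5. DROP -> [-9]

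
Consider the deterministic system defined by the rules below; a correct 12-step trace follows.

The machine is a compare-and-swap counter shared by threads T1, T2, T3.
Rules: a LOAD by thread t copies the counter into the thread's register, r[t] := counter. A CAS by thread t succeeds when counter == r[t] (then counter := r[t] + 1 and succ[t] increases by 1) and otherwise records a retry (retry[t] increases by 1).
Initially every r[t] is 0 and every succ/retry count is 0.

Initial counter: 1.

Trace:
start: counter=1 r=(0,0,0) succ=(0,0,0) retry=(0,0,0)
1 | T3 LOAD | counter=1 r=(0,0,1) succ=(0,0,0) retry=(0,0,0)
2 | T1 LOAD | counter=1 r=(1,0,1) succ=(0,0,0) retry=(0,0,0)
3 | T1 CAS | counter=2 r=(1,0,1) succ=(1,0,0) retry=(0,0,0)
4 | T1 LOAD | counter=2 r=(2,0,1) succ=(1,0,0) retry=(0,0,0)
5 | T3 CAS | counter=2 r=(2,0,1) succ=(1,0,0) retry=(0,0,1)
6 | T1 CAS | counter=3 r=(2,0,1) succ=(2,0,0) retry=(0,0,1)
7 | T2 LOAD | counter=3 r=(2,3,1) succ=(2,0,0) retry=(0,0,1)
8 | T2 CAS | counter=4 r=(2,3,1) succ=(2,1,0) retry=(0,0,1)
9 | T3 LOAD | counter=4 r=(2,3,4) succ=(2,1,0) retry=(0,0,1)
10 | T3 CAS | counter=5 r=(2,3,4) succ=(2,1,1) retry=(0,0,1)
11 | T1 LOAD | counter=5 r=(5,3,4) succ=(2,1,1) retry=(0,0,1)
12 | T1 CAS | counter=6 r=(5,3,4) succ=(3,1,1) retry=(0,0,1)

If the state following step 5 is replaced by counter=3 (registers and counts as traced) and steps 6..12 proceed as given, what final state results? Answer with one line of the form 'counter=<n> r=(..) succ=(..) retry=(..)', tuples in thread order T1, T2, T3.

counter=6 r=(5,3,4) succ=(2,1,1) retry=(1,0,1)

state after step 5 := counter=3 r=(2,0,1) succ=(1,0,0) retry=(0,0,1)
6 | T1 CAS | counter=3 r=(2,0,1) succ=(1,0,0) retry=(1,0,1)
7 | T2 LOAD | counter=3 r=(2,3,1) succ=(1,0,0) retry=(1,0,1)
8 | T2 CAS | counter=4 r=(2,3,1) succ=(1,1,0) retry=(1,0,1)
9 | T3 LOAD | counter=4 r=(2,3,4) succ=(1,1,0) retry=(1,0,1)
10 | T3 CAS | counter=5 r=(2,3,4) succ=(1,1,1) retry=(1,0,1)
11 | T1 LOAD | counter=5 r=(5,3,4) succ=(1,1,1) retry=(1,0,1)
12 | T1 CAS | counter=6 r=(5,3,4) succ=(2,1,1) retry=(1,0,1)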